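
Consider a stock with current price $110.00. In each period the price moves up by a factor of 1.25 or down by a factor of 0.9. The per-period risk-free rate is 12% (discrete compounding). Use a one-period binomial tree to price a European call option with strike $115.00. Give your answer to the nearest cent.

$12.63

Risk-neutral probability p = (1 + 0.12 − 0.9)/(1.25 − 0.9) = 0.2200/0.3500 = 0.6286
Terminal stock prices: S_u = 137.5, S_d = 99
Terminal payoffs (S − K): max(22.5, 0) = 22.5, max(-16, 0) = 0
Node 0 (S = 110): V_0 = 1/1.12·[0.6286·22.5000 + 0.3714·0.0000] = 12.6276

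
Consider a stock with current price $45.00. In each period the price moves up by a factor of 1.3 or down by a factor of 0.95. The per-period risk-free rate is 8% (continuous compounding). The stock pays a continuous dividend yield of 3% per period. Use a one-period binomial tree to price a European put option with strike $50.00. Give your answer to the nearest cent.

$4.76

Per-period risk-free factor R = e^0.08 = 1.0833; dividend-adjusted growth = e^(0.08−0.03) = 1.0513.
Risk-neutral probability p = (1.0513 − 0.95)/(1.3 − 0.95) = 0.1013/0.3500 = 0.2893
Terminal stock prices: S_u = 58.5, S_d = 42.75
Terminal payoffs (K − S): max(-8.5, 0) = 0, max(7.25, 0) = 7.25
Node 0 (S = 45): V_0 = e^(−0.08)·[0.2893·0.0000 + 0.7107·7.2500] = 4.7561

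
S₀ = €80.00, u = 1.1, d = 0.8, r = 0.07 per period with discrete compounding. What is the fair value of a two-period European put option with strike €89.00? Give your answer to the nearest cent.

€3.25

Risk-neutral probability p = (1 + 0.07 − 0.8)/(1.1 − 0.8) = 0.2700/0.3000 = 0.9000
Terminal stock prices: S_uu = 96.8, S_ud = 70.4, S_dd = 51.2
Terminal payoffs (K − S): max(-7.8, 0) = 0, max(18.6, 0) = 18.6, max(37.8, 0) = 37.8
Node u (S = 88): V_u = 1/1.07·[0.9000·0.0000 + 0.1000·18.6000] = 1.7383
Node d (S = 64): V_d = 1/1.07·[0.9000·18.6000 + 0.1000·37.8000] = 19.1776
Node 0 (S = 80): V_0 = 1/1.07·[0.9000·1.7383 + 0.1000·19.1776] = 3.2544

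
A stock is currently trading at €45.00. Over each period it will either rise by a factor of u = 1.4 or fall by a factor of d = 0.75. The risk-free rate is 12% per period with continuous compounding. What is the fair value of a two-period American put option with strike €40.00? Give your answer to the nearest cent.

€2.32

Risk-neutral probability p = (e^0.12 − 0.75)/(1.4 − 0.75) = 0.3775/0.6500 = 0.5808
Terminal stock prices: S_uu = 88.2, S_ud = 47.25, S_dd = 25.31
Terminal payoffs (K − S): max(-48.2, 0) = 0, max(-7.25, 0) = 0, max(14.69, 0) = 14.69
Node u (S = 63): continuation = e^(−0.12)·[0.5808·0.0000 + 0.4192·0.0000] = 0.0000; exercise value = 0.0000 ≤ continuation, so V_u = 0.0000
Node d (S = 33.75): continuation = e^(−0.12)·[0.5808·0.0000 + 0.4192·14.6875] = 5.4612; exercise value = 6.2500 > continuation, so V_d = 6.2500 (exercise)
Node 0 (S = 45): continuation = e^(−0.12)·[0.5808·0.0000 + 0.4192·6.2500] = 2.3239; exercise value = 0.0000 ≤ continuation, so V_0 = 2.3239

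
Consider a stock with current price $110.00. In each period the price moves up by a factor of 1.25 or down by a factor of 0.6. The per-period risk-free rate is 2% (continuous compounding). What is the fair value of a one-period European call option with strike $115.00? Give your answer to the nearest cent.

$14.26

Risk-neutral probability p = (e^0.02 − 0.6)/(1.25 − 0.6) = 0.4202/0.6500 = 0.6465
Terminal stock prices: S_u = 137.5, S_d = 66
Terminal payoffs (S − K): max(22.5, 0) = 22.5, max(-49, 0) = 0
Node 0 (S = 110): V_0 = e^(−0.02)·[0.6465·22.5000 + 0.3535·0.0000] = 14.2574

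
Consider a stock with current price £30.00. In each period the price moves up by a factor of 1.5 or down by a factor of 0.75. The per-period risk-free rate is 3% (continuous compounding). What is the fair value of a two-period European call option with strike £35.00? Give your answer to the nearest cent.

£4.28

Risk-neutral probability p = (e^0.03 − 0.75)/(1.5 − 0.75) = 0.2805/0.7500 = 0.3739
Terminal stock prices: S_uu = 67.5, S_ud = 33.75, S_dd = 16.88
Terminal payoffs (S − K): max(32.5, 0) = 32.5, max(-1.25, 0) = 0, max(-18.12, 0) = 0
Node u (S = 45): V_u = e^(−0.03)·[0.3739·32.5000 + 0.6261·0.0000] = 11.7939
Node d (S = 22.5): V_d = e^(−0.03)·[0.3739·0.0000 + 0.6261·0.0000] = 0.0000
Node 0 (S = 30): V_0 = e^(−0.03)·[0.3739·11.7939 + 0.6261·0.0000] = 4.2798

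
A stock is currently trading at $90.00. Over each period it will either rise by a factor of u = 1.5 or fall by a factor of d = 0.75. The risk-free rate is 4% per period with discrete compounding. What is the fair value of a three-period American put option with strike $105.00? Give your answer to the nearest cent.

$26.43

Risk-neutral probability p = (1 + 0.04 − 0.75)/(1.5 − 0.75) = 0.2900/0.7500 = 0.3867
Terminal stock prices: S_uuu = 303.8, S_uud = 151.9, S_udd = 75.94, S_ddd = 37.97
Terminal payoffs (K − S): max(-198.8, 0) = 0, max(-46.88, 0) = 0, max(29.06, 0) = 29.06, max(67.03, 0) = 67.03
Node uu (S = 202.5): continuation = 1/1.04·[0.3867·0.0000 + 0.6133·0.0000] = 0.0000; exercise value = 0.0000 ≤ continuation, so V_uu = 0.0000
Node ud (S = 101.2): continuation = 1/1.04·[0.3867·0.0000 + 0.6133·29.0625] = 17.1394; exercise value = 3.7500 ≤ continuation, so V_ud = 17.1394
Node dd (S = 50.62): continuation = 1/1.04·[0.3867·29.0625 + 0.6133·67.0312] = 50.3365; exercise value = 54.3750 > continuation, so V_dd = 54.3750 (exercise)
Node u (S = 135): continuation = 1/1.04·[0.3867·0.0000 + 0.6133·17.1394] = 10.1079; exercise value = 0.0000 ≤ continuation, so V_u = 10.1079
Node d (S = 67.5): continuation = 1/1.04·[0.3867·17.1394 + 0.6133·54.3750] = 38.4397; exercise value = 37.5000 ≤ continuation, so V_d = 38.4397
Node 0 (S = 90): continuation = 1/1.04·[0.3867·10.1079 + 0.6133·38.4397] = 26.4276; exercise value = 15.0000 ≤ continuation, so V_0 = 26.4276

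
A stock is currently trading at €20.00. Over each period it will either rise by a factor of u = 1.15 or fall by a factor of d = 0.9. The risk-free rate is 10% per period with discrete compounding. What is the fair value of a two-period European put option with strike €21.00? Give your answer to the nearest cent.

€0.24

Risk-neutral probability p = (1 + 0.1 − 0.9)/(1.15 − 0.9) = 0.2000/0.2500 = 0.8000
Terminal stock prices: S_uu = 26.45, S_ud = 20.7, S_dd = 16.2
Terminal payoffs (K − S): max(-5.45, 0) = 0, max(0.3, 0) = 0.3, max(4.8, 0) = 4.8
Node u (S = 23): V_u = 1/1.1·[0.8000·0.0000 + 0.2000·0.3000] = 0.0545
Node d (S = 18): V_d = 1/1.1·[0.8000·0.3000 + 0.2000·4.8000] = 1.0909
Node 0 (S = 20): V_0 = 1/1.1·[0.8000·0.0545 + 0.2000·1.0909] = 0.2380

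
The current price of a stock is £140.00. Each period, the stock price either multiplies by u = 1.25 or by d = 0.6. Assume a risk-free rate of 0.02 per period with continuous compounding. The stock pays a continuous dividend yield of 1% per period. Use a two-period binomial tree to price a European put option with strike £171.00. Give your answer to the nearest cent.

Per-period risk-free factor R = e^0.02 = 1.0202; dividend-adjusted growth = e^(0.02−0.01) = 1.0101.
Risk-neutral probability p = (1.0101 − 0.6)/(1.25 − 0.6) = 0.4101/0.6500 = 0.6308
Terminal stock prices: S_uu = 218.8, S_ud = 105, S_dd = 50.4
Terminal payoffs (K − S): max(-47.75, 0) = 0, max(66, 0) = 66, max(120.6, 0) = 120.6
Node u (S = 175): V_u = e^(−0.02)·[0.6308·0.0000 + 0.3692·66.0000] = 23.8817
Node d (S = 84): V_d = e^(−0.02)·[0.6308·66.0000 + 0.3692·120.6000] = 84.4498
Node 0 (S = 140): V_0 = e^(−0.02)·[0.6308·23.8817 + 0.3692·84.4498] = 45.3250

£45.32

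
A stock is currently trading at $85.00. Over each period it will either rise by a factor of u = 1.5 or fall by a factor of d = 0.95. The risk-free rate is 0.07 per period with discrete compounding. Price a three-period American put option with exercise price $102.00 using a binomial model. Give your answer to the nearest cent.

$17.00

Risk-neutral probability p = (1 + 0.07 − 0.95)/(1.5 − 0.95) = 0.1200/0.5500 = 0.2182
Terminal stock prices: S_uuu = 286.9, S_uud = 181.7, S_udd = 115.1, S_ddd = 72.88
Terminal payoffs (K − S): max(-184.9, 0) = 0, max(-79.69, 0) = 0, max(-13.07, 0) = 0, max(29.12, 0) = 29.12
Node uu (S = 191.2): continuation = 1/1.07·[0.2182·0.0000 + 0.7818·0.0000] = 0.0000; exercise value = 0.0000 ≤ continuation, so V_uu = 0.0000
Node ud (S = 121.1): continuation = 1/1.07·[0.2182·0.0000 + 0.7818·0.0000] = 0.0000; exercise value = 0.0000 ≤ continuation, so V_ud = 0.0000
Node dd (S = 76.71): continuation = 1/1.07·[0.2182·0.0000 + 0.7818·29.1231] = 21.2794; exercise value = 25.2875 > continuation, so V_dd = 25.2875 (exercise)
Node u (S = 127.5): continuation = 1/1.07·[0.2182·0.0000 + 0.7818·0.0000] = 0.0000; exercise value = 0.0000 ≤ continuation, so V_u = 0.0000
Node d (S = 80.75): continuation = 1/1.07·[0.2182·0.0000 + 0.7818·25.2875] = 18.4768; exercise value = 21.2500 > continuation, so V_d = 21.2500 (exercise)
Node 0 (S = 85): continuation = 1/1.07·[0.2182·0.0000 + 0.7818·21.2500] = 15.5268; exercise value = 17.0000 > continuation, so V_0 = 17.0000 (exercise)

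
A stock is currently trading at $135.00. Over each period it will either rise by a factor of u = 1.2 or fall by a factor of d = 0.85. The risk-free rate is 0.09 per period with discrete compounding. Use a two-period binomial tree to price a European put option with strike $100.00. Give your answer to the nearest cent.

Risk-neutral probability p = (1 + 0.09 − 0.85)/(1.2 − 0.85) = 0.2400/0.3500 = 0.6857
Terminal stock prices: S_uu = 194.4, S_ud = 137.7, S_dd = 97.54
Terminal payoffs (K − S): max(-94.4, 0) = 0, max(-37.7, 0) = 0, max(2.463, 0) = 2.463
Node u (S = 162): V_u = 1/1.09·[0.6857·0.0000 + 0.3143·0.0000] = 0.0000
Node d (S = 114.8): V_d = 1/1.09·[0.6857·0.0000 + 0.3143·2.4625] = 0.7100
Node 0 (S = 135): V_0 = 1/1.09·[0.6857·0.0000 + 0.3143·0.7100] = 0.2047

$0.20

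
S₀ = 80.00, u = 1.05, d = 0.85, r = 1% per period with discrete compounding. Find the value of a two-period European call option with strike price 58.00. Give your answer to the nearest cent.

Risk-neutral probability p = (1 + 0.01 − 0.85)/(1.05 − 0.85) = 0.1600/0.2000 = 0.8000
Terminal stock prices: S_uu = 88.2, S_ud = 71.4, S_dd = 57.8
Terminal payoffs (S − K): max(30.2, 0) = 30.2, max(13.4, 0) = 13.4, max(-0.2, 0) = 0
Node u (S = 84): V_u = 1/1.01·[0.8000·30.2000 + 0.2000·13.4000] = 26.5743
Node d (S = 68): V_d = 1/1.01·[0.8000·13.4000 + 0.2000·0.0000] = 10.6139
Node 0 (S = 80): V_0 = 1/1.01·[0.8000·26.5743 + 0.2000·10.6139] = 23.1507

23.15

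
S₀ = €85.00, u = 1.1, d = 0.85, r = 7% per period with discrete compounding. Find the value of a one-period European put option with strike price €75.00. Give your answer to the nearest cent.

€0.31

Risk-neutral probability p = (1 + 0.07 − 0.85)/(1.1 − 0.85) = 0.2200/0.2500 = 0.8800
Terminal stock prices: S_u = 93.5, S_d = 72.25
Terminal payoffs (K − S): max(-18.5, 0) = 0, max(2.75, 0) = 2.75
Node 0 (S = 85): V_0 = 1/1.07·[0.8800·0.0000 + 0.1200·2.7500] = 0.3084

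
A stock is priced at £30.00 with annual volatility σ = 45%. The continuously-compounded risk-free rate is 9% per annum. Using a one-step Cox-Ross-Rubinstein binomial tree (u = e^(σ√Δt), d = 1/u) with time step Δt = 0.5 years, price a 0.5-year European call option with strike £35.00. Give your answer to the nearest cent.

£2.94

CRR parameters: u = e^(σ√Δt) = e^(0.45·√0.5) = 1.3746, d = 1/u = 0.7275
Per-period rate: rΔt = 0.09·0.5 = 0.045, so R = e^0.045 = 1.0460
Risk-neutral probability p = (e^0.045 − 0.7275)/(1.3746 − 0.7275) = 0.3186/0.6472 = 0.4922
Terminal stock prices: S_u = 41.24, S_d = 21.82
Terminal payoffs (S − K): max(6.239, 0) = 6.239, max(-13.18, 0) = 0
Node 0 (S = 30): V_0 = e^(−0.045)·[0.4922·6.2395 + 0.5078·0.0000] = 2.9361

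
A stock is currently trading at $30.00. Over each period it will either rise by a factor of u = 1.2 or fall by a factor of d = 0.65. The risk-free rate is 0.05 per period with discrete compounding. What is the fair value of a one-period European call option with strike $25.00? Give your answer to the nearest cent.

Risk-neutral probability p = (1 + 0.05 − 0.65)/(1.2 − 0.65) = 0.4000/0.5500 = 0.7273
Terminal stock prices: S_u = 36, S_d = 19.5
Terminal payoffs (S − K): max(11, 0) = 11, max(-5.5, 0) = 0
Node 0 (S = 30): V_0 = 1/1.05·[0.7273·11.0000 + 0.2727·0.0000] = 7.6190

$7.62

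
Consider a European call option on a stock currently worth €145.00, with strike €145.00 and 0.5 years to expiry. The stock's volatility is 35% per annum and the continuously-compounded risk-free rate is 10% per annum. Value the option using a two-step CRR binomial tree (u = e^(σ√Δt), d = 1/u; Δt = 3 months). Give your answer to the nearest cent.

CRR parameters: u = e^(σ√Δt) = e^(0.35·√0.25) = 1.1912, d = 1/u = 0.8395
Per-period rate: rΔt = 0.1·0.25 = 0.025, so R = e^0.025 = 1.0253
Risk-neutral probability p = (e^0.025 − 0.8395)/(1.1912 − 0.8395) = 0.1859/0.3518 = 0.5283
Terminal stock prices: S_uu = 205.8, S_ud = 145, S_dd = 102.2
Terminal payoffs (S − K): max(60.76, 0) = 60.76, max(0, 0) = 0, max(-42.82, 0) = 0
Node u (S = 172.7): V_u = e^(−0.025)·[0.5283·60.7648 + 0.4717·0.0000] = 31.3108
Node d (S = 121.7): V_d = e^(−0.025)·[0.5283·0.0000 + 0.4717·0.0000] = 0.0000
Node 0 (S = 145): V_0 = e^(−0.025)·[0.5283·31.3108 + 0.4717·0.0000] = 16.1337

€16.13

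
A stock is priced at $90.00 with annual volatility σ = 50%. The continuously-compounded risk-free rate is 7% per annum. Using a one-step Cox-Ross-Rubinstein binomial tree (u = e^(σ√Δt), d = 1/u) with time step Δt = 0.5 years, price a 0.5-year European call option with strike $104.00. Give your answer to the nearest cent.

$10.78

CRR parameters: u = e^(σ√Δt) = e^(0.5·√0.5) = 1.4241, d = 1/u = 0.7022
Per-period rate: rΔt = 0.07·0.5 = 0.035, so R = e^0.035 = 1.0356
Risk-neutral probability p = (e^0.035 − 0.7022)/(1.4241 − 0.7022) = 0.3334/0.7219 = 0.4619
Terminal stock prices: S_u = 128.2, S_d = 63.2
Terminal payoffs (S − K): max(24.17, 0) = 24.17, max(-40.8, 0) = 0
Node 0 (S = 90): V_0 = e^(−0.035)·[0.4619·24.1707 + 0.5381·0.0000] = 10.7795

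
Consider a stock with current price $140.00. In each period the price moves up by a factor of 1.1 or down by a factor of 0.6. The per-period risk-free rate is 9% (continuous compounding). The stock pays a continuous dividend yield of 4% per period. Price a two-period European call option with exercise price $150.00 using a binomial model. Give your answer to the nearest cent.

$13.20

Per-period risk-free factor R = e^0.09 = 1.0942; dividend-adjusted growth = e^(0.09−0.04) = 1.0513.
Risk-neutral probability p = (1.0513 − 0.6)/(1.1 − 0.6) = 0.4513/0.5000 = 0.9025
Terminal stock prices: S_uu = 169.4, S_ud = 92.4, S_dd = 50.4
Terminal payoffs (S − K): max(19.4, 0) = 19.4, max(-57.6, 0) = 0, max(-99.6, 0) = 0
Node u (S = 154): V_u = e^(−0.09)·[0.9025·19.4000 + 0.0975·0.0000] = 16.0023
Node d (S = 84): V_d = e^(−0.09)·[0.9025·0.0000 + 0.0975·0.0000] = 0.0000
Node 0 (S = 140): V_0 = e^(−0.09)·[0.9025·16.0023 + 0.0975·0.0000] = 13.1997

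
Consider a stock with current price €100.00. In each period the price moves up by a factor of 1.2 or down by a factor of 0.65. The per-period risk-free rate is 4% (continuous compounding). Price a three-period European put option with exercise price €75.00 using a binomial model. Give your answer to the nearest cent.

Risk-neutral probability p = (e^0.04 − 0.65)/(1.2 − 0.65) = 0.3908/0.5500 = 0.7106
Terminal stock prices: S_uuu = 172.8, S_uud = 93.6, S_udd = 50.7, S_ddd = 27.46
Terminal payoffs (K − S): max(-97.8, 0) = 0, max(-18.6, 0) = 0, max(24.3, 0) = 24.3, max(47.54, 0) = 47.54
Node uu (S = 144): V_uu = e^(−0.04)·[0.7106·0.0000 + 0.2894·0.0000] = 0.0000
Node ud (S = 78): V_ud = e^(−0.04)·[0.7106·0.0000 + 0.2894·24.3000] = 6.7575
Node dd (S = 42.25): V_dd = e^(−0.04)·[0.7106·24.3000 + 0.2894·47.5375] = 29.8092
Node u (S = 120): V_u = e^(−0.04)·[0.7106·0.0000 + 0.2894·6.7575] = 1.8792
Node d (S = 65): V_d = e^(−0.04)·[0.7106·6.7575 + 0.2894·29.8092] = 12.9029
Node 0 (S = 100): V_0 = e^(−0.04)·[0.7106·1.8792 + 0.2894·12.9029] = 4.8710

€4.87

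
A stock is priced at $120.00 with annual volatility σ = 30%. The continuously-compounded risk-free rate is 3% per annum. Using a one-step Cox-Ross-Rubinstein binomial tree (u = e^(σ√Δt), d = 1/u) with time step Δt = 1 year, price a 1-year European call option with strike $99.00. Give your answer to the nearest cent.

CRR parameters: u = e^(σ√Δt) = e^(0.3·√1) = 1.3499, d = 1/u = 0.7408
Per-period rate: rΔt = 0.03·1 = 0.03, so R = e^0.03 = 1.0305
Risk-neutral probability p = (e^0.03 − 0.7408)/(1.3499 − 0.7408) = 0.2896/0.6090 = 0.4756
Terminal stock prices: S_u = 162, S_d = 88.9
Terminal payoffs (S − K): max(62.98, 0) = 62.98, max(-10.1, 0) = 0
Node 0 (S = 120): V_0 = e^(−0.03)·[0.4756·62.9831 + 0.5244·0.0000] = 29.0671

$29.07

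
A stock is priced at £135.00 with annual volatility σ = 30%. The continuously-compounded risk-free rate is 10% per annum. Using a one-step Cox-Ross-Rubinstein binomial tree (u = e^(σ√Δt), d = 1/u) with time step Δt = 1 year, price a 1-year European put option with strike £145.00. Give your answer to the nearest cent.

CRR parameters: u = e^(σ√Δt) = e^(0.3·√1) = 1.3499, d = 1/u = 0.7408
Per-period rate: rΔt = 0.1·1 = 0.1, so R = e^0.1 = 1.1052
Risk-neutral probability p = (e^0.1 − 0.7408)/(1.3499 − 0.7408) = 0.3644/0.6090 = 0.5982
Terminal stock prices: S_u = 182.2, S_d = 100
Terminal payoffs (K − S): max(-37.23, 0) = 0, max(44.99, 0) = 44.99
Node 0 (S = 135): V_0 = e^(−0.1)·[0.5982·0.0000 + 0.4018·44.9895] = 16.3549

£16.35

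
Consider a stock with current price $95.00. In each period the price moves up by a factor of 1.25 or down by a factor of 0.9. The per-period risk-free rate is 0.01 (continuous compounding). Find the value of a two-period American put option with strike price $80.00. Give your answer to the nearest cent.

Risk-neutral probability p = (e^0.01 − 0.9)/(1.25 − 0.9) = 0.1101/0.3500 = 0.3144
Terminal stock prices: S_uu = 148.4, S_ud = 106.9, S_dd = 76.95
Terminal payoffs (K − S): max(-68.44, 0) = 0, max(-26.88, 0) = 0, max(3.05, 0) = 3.05
Node u (S = 118.8): continuation = e^(−0.01)·[0.3144·0.0000 + 0.6856·0.0000] = 0.0000; exercise value = 0.0000 ≤ continuation, so V_u = 0.0000
Node d (S = 85.5): continuation = e^(−0.01)·[0.3144·0.0000 + 0.6856·3.0500] = 2.0702; exercise value = 0.0000 ≤ continuation, so V_d = 2.0702
Node 0 (S = 95): continuation = e^(−0.01)·[0.3144·0.0000 + 0.6856·2.0702] = 1.4051; exercise value = 0.0000 ≤ continuation, so V_0 = 1.4051

$1.41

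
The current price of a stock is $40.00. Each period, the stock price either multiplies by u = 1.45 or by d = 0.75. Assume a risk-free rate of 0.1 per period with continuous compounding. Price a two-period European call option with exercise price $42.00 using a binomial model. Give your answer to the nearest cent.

Risk-neutral probability p = (e^0.1 − 0.75)/(1.45 − 0.75) = 0.3552/0.7000 = 0.5074
Terminal stock prices: S_uu = 84.1, S_ud = 43.5, S_dd = 22.5
Terminal payoffs (S − K): max(42.1, 0) = 42.1, max(1.5, 0) = 1.5, max(-19.5, 0) = 0
Node u (S = 58): V_u = e^(−0.1)·[0.5074·42.1000 + 0.4926·1.5000] = 19.9968
Node d (S = 30): V_d = e^(−0.1)·[0.5074·1.5000 + 0.4926·0.0000] = 0.6887
Node 0 (S = 40): V_0 = e^(−0.1)·[0.5074·19.9968 + 0.4926·0.6887] = 9.4876

$9.49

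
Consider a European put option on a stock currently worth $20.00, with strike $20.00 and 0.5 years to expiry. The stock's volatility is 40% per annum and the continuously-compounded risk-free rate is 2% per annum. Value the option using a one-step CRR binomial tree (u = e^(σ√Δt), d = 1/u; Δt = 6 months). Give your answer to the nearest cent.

$2.70

CRR parameters: u = e^(σ√Δt) = e^(0.4·√0.5) = 1.3269, d = 1/u = 0.7536
Per-period rate: rΔt = 0.02·0.5 = 0.01, so R = e^0.01 = 1.0101
Risk-neutral probability p = (e^0.01 − 0.7536)/(1.3269 − 0.7536) = 0.2564/0.5733 = 0.4473
Terminal stock prices: S_u = 26.54, S_d = 15.07
Terminal payoffs (K − S): max(-6.538, 0) = 0, max(4.927, 0) = 4.927
Node 0 (S = 20): V_0 = e^(−0.01)·[0.4473·0.0000 + 0.5527·4.9272] = 2.6962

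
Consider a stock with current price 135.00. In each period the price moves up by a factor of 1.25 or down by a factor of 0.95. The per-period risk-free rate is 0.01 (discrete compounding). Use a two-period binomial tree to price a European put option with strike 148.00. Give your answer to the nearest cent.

Risk-neutral probability p = (1 + 0.01 − 0.95)/(1.25 − 0.95) = 0.0600/0.3000 = 0.2000
Terminal stock prices: S_uu = 210.9, S_ud = 160.3, S_dd = 121.8
Terminal payoffs (K − S): max(-62.94, 0) = 0, max(-12.31, 0) = 0, max(26.16, 0) = 26.16
Node u (S = 168.8): V_u = 1/1.01·[0.2000·0.0000 + 0.8000·0.0000] = 0.0000
Node d (S = 128.2): V_d = 1/1.01·[0.2000·0.0000 + 0.8000·26.1625] = 20.7228
Node 0 (S = 135): V_0 = 1/1.01·[0.2000·0.0000 + 0.8000·20.7228] = 16.4141

16.41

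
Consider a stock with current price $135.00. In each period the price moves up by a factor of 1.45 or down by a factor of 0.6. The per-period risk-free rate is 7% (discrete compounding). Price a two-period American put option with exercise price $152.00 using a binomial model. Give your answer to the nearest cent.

$37.12

Risk-neutral probability p = (1 + 0.07 − 0.6)/(1.45 − 0.6) = 0.4700/0.8500 = 0.5529
Terminal stock prices: S_uu = 283.8, S_ud = 117.4, S_dd = 48.6
Terminal payoffs (K − S): max(-131.8, 0) = 0, max(34.55, 0) = 34.55, max(103.4, 0) = 103.4
Node u (S = 195.8): continuation = 1/1.07·[0.5529·0.0000 + 0.4471·34.5500] = 14.4354; exercise value = 0.0000 ≤ continuation, so V_u = 14.4354
Node d (S = 81): continuation = 1/1.07·[0.5529·34.5500 + 0.4471·103.4000] = 61.0561; exercise value = 71.0000 > continuation, so V_d = 71.0000 (exercise)
Node 0 (S = 135): continuation = 1/1.07·[0.5529·14.4354 + 0.4471·71.0000] = 37.1244; exercise value = 17.0000 ≤ continuation, so V_0 = 37.1244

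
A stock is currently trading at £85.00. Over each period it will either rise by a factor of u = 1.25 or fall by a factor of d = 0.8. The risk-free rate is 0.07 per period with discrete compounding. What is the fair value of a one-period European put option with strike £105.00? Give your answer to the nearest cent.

Risk-neutral probability p = (1 + 0.07 − 0.8)/(1.25 − 0.8) = 0.2700/0.4500 = 0.6000
Terminal stock prices: S_u = 106.2, S_d = 68
Terminal payoffs (K − S): max(-1.25, 0) = 0, max(37, 0) = 37
Node 0 (S = 85): V_0 = 1/1.07·[0.6000·0.0000 + 0.4000·37.0000] = 13.8318

£13.83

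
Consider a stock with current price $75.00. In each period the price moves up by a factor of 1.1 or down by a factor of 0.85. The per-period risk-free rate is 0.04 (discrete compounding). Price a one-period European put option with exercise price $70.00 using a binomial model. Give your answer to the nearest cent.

$1.44

Risk-neutral probability p = (1 + 0.04 − 0.85)/(1.1 − 0.85) = 0.1900/0.2500 = 0.7600
Terminal stock prices: S_u = 82.5, S_d = 63.75
Terminal payoffs (K − S): max(-12.5, 0) = 0, max(6.25, 0) = 6.25
Node 0 (S = 75): V_0 = 1/1.04·[0.7600·0.0000 + 0.2400·6.2500] = 1.4423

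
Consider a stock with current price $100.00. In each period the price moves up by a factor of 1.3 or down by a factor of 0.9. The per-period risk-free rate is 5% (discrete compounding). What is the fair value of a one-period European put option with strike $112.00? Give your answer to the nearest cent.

$13.10

Risk-neutral probability p = (1 + 0.05 − 0.9)/(1.3 − 0.9) = 0.1500/0.4000 = 0.3750
Terminal stock prices: S_u = 130, S_d = 90
Terminal payoffs (K − S): max(-18, 0) = 0, max(22, 0) = 22
Node 0 (S = 100): V_0 = 1/1.05·[0.3750·0.0000 + 0.6250·22.0000] = 13.0952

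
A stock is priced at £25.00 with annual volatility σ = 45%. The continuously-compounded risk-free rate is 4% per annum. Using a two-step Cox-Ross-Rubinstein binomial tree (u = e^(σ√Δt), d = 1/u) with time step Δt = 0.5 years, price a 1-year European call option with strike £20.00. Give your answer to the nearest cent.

CRR parameters: u = e^(σ√Δt) = e^(0.45·√0.5) = 1.3746, d = 1/u = 0.7275
Per-period rate: rΔt = 0.04·0.5 = 0.02, so R = e^0.02 = 1.0202
Risk-neutral probability p = (e^0.02 − 0.7275)/(1.3746 − 0.7275) = 0.2927/0.6472 = 0.4523
Terminal stock prices: S_uu = 47.24, S_ud = 25, S_dd = 13.23
Terminal payoffs (S − K): max(27.24, 0) = 27.24, max(5, 0) = 5, max(-6.77, 0) = 0
Node u (S = 34.37): V_u = e^(−0.02)·[0.4523·27.2415 + 0.5477·5.0000] = 14.7622
Node d (S = 18.19): V_d = e^(−0.02)·[0.4523·5.0000 + 0.5477·0.0000] = 2.2169
Node 0 (S = 25): V_0 = e^(−0.02)·[0.4523·14.7622 + 0.5477·2.2169] = 7.7352

£7.74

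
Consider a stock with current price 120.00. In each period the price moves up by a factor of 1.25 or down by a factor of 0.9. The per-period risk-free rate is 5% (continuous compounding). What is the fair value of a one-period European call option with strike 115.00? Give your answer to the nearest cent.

Risk-neutral probability p = (e^0.05 − 0.9)/(1.25 − 0.9) = 0.1513/0.3500 = 0.4322
Terminal stock prices: S_u = 150, S_d = 108
Terminal payoffs (S − K): max(35, 0) = 35, max(-7, 0) = 0
Node 0 (S = 120): V_0 = e^(−0.05)·[0.4322·35.0000 + 0.5678·0.0000] = 14.3894

14.39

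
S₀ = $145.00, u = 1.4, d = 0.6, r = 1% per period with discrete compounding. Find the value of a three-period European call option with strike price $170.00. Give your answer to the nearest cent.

Risk-neutral probability p = (1 + 0.01 − 0.6)/(1.4 − 0.6) = 0.4100/0.8000 = 0.5125
Terminal stock prices: S_uuu = 397.9, S_uud = 170.5, S_udd = 73.08, S_ddd = 31.32
Terminal payoffs (S − K): max(227.9, 0) = 227.9, max(0.52, 0) = 0.52, max(-96.92, 0) = 0, max(-138.7, 0) = 0
Node uu (S = 284.2): V_uu = 1/1.01·[0.5125·227.8800 + 0.4875·0.5200] = 115.8832
Node ud (S = 121.8): V_ud = 1/1.01·[0.5125·0.5200 + 0.4875·0.0000] = 0.2639
Node dd (S = 52.2): V_dd = 1/1.01·[0.5125·0.0000 + 0.4875·0.0000] = 0.0000
Node u (S = 203): V_u = 1/1.01·[0.5125·115.8832 + 0.4875·0.2639] = 58.9295
Node d (S = 87): V_d = 1/1.01·[0.5125·0.2639 + 0.4875·0.0000] = 0.1339
Node 0 (S = 145): V_0 = 1/1.01·[0.5125·58.9295 + 0.4875·0.1339] = 29.9670

$29.97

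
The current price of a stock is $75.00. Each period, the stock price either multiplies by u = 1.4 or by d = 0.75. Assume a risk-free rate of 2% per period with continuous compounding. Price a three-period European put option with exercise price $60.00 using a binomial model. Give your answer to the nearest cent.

Risk-neutral probability p = (e^0.02 − 0.75)/(1.4 − 0.75) = 0.2702/0.6500 = 0.4157
Terminal stock prices: S_uuu = 205.8, S_uud = 110.2, S_udd = 59.06, S_ddd = 31.64
Terminal payoffs (K − S): max(-145.8, 0) = 0, max(-50.25, 0) = 0, max(0.9375, 0) = 0.9375, max(28.36, 0) = 28.36
Node uu (S = 147): V_uu = e^(−0.02)·[0.4157·0.0000 + 0.5843·0.0000] = 0.0000
Node ud (S = 78.75): V_ud = e^(−0.02)·[0.4157·0.0000 + 0.5843·0.9375] = 0.5369
Node dd (S = 42.19): V_dd = e^(−0.02)·[0.4157·0.9375 + 0.5843·28.3594] = 16.6244
Node u (S = 105): V_u = e^(−0.02)·[0.4157·0.0000 + 0.5843·0.5369] = 0.3075
Node d (S = 56.25): V_d = e^(−0.02)·[0.4157·0.5369 + 0.5843·16.6244] = 9.7402
Node 0 (S = 75): V_0 = e^(−0.02)·[0.4157·0.3075 + 0.5843·9.7402] = 5.7039

$5.70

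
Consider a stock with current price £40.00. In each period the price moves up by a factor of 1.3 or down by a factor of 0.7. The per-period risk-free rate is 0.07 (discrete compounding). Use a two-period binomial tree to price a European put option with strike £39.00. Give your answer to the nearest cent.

£3.56

Risk-neutral probability p = (1 + 0.07 − 0.7)/(1.3 − 0.7) = 0.3700/0.6000 = 0.6167
Terminal stock prices: S_uu = 67.6, S_ud = 36.4, S_dd = 19.6
Terminal payoffs (K − S): max(-28.6, 0) = 0, max(2.6, 0) = 2.6, max(19.4, 0) = 19.4
Node u (S = 52): V_u = 1/1.07·[0.6167·0.0000 + 0.3833·2.6000] = 0.9315
Node d (S = 28): V_d = 1/1.07·[0.6167·2.6000 + 0.3833·19.4000] = 8.4486
Node 0 (S = 40): V_0 = 1/1.07·[0.6167·0.9315 + 0.3833·8.4486] = 3.5636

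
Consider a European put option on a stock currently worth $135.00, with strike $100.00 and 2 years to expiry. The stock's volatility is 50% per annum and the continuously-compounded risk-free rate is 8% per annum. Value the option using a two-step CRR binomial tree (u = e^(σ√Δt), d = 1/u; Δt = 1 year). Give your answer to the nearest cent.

$12.63

CRR parameters: u = e^(σ√Δt) = e^(0.5·√1) = 1.6487, d = 1/u = 0.6065
Per-period rate: rΔt = 0.08·1 = 0.08, so R = e^0.08 = 1.0833
Risk-neutral probability p = (e^0.08 − 0.6065)/(1.6487 − 0.6065) = 0.4768/1.0422 = 0.4575
Terminal stock prices: S_uu = 367, S_ud = 135, S_dd = 49.66
Terminal payoffs (K − S): max(-267, 0) = 0, max(-35, 0) = 0, max(50.34, 0) = 50.34
Node u (S = 222.6): V_u = e^(−0.08)·[0.4575·0.0000 + 0.5425·0.0000] = 0.0000
Node d (S = 81.88): V_d = e^(−0.08)·[0.4575·0.0000 + 0.5425·50.3363] = 25.2100
Node 0 (S = 135): V_0 = e^(−0.08)·[0.4575·0.0000 + 0.5425·25.2100] = 12.6259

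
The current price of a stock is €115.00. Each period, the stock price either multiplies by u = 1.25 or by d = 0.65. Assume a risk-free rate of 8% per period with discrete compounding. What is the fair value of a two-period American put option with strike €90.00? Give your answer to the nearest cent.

€4.00

Risk-neutral probability p = (1 + 0.08 − 0.65)/(1.25 − 0.65) = 0.4300/0.6000 = 0.7167
Terminal stock prices: S_uu = 179.7, S_ud = 93.44, S_dd = 48.59
Terminal payoffs (K − S): max(-89.69, 0) = 0, max(-3.438, 0) = 0, max(41.41, 0) = 41.41
Node u (S = 143.8): continuation = 1/1.08·[0.7167·0.0000 + 0.2833·0.0000] = 0.0000; exercise value = 0.0000 ≤ continuation, so V_u = 0.0000
Node d (S = 74.75): continuation = 1/1.08·[0.7167·0.0000 + 0.2833·41.4125] = 10.8644; exercise value = 15.2500 > continuation, so V_d = 15.2500 (exercise)
Node 0 (S = 115): continuation = 1/1.08·[0.7167·0.0000 + 0.2833·15.2500] = 4.0008; exercise value = 0.0000 ≤ continuation, so V_0 = 4.0008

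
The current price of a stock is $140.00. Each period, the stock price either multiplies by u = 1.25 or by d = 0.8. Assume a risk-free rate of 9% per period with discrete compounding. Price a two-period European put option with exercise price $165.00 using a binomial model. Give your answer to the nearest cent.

$17.67

Risk-neutral probability p = (1 + 0.09 − 0.8)/(1.25 − 0.8) = 0.2900/0.4500 = 0.6444
Terminal stock prices: S_uu = 218.8, S_ud = 140, S_dd = 89.6
Terminal payoffs (K − S): max(-53.75, 0) = 0, max(25, 0) = 25, max(75.4, 0) = 75.4
Node u (S = 175): V_u = 1/1.09·[0.6444·0.0000 + 0.3556·25.0000] = 8.1549
Node d (S = 112): V_d = 1/1.09·[0.6444·25.0000 + 0.3556·75.4000] = 39.3761
Node 0 (S = 140): V_0 = 1/1.09·[0.6444·8.1549 + 0.3556·39.3761] = 17.6659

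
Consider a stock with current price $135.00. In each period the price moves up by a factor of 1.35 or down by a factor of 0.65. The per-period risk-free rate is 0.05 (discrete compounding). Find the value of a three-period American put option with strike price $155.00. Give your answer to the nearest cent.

$35.57

Risk-neutral probability p = (1 + 0.05 − 0.65)/(1.35 − 0.65) = 0.4000/0.7000 = 0.5714
Terminal stock prices: S_uuu = 332.2, S_uud = 159.9, S_udd = 77, S_ddd = 37.07
Terminal payoffs (K − S): max(-177.2, 0) = 0, max(-4.924, 0) = 0, max(78, 0) = 78, max(117.9, 0) = 117.9
Node uu (S = 246): continuation = 1/1.05·[0.5714·0.0000 + 0.4286·0.0000] = 0.0000; exercise value = 0.0000 ≤ continuation, so V_uu = 0.0000
Node ud (S = 118.5): continuation = 1/1.05·[0.5714·0.0000 + 0.4286·77.9994] = 31.8365; exercise value = 36.5375 > continuation, so V_ud = 36.5375 (exercise)
Node dd (S = 57.04): continuation = 1/1.05·[0.5714·77.9994 + 0.4286·117.9256] = 90.5815; exercise value = 97.9625 > continuation, so V_dd = 97.9625 (exercise)
Node u (S = 182.2): continuation = 1/1.05·[0.5714·0.0000 + 0.4286·36.5375] = 14.9133; exercise value = 0.0000 ≤ continuation, so V_u = 14.9133
Node d (S = 87.75): continuation = 1/1.05·[0.5714·36.5375 + 0.4286·97.9625] = 59.8690; exercise value = 67.2500 > continuation, so V_d = 67.2500 (exercise)
Node 0 (S = 135): continuation = 1/1.05·[0.5714·14.9133 + 0.4286·67.2500] = 35.5650; exercise value = 20.0000 ≤ continuation, so V_0 = 35.5650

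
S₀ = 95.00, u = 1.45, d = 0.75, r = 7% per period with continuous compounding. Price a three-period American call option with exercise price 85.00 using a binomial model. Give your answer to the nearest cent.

34.26

Risk-neutral probability p = (e^0.07 − 0.75)/(1.45 − 0.75) = 0.3225/0.7000 = 0.4607
Terminal stock prices: S_uuu = 289.6, S_uud = 149.8, S_udd = 77.48, S_ddd = 40.08
Terminal payoffs (S − K): max(204.6, 0) = 204.6, max(64.8, 0) = 64.8, max(-7.516, 0) = 0, max(-44.92, 0) = 0
Node uu (S = 199.7): continuation = e^(−0.07)·[0.4607·204.6194 + 0.5393·64.8031] = 120.4840; exercise value = 114.7375 ≤ continuation, so V_uu = 120.4840
Node ud (S = 103.3): continuation = e^(−0.07)·[0.4607·64.8031 + 0.5393·0.0000] = 27.8380; exercise value = 18.3125 ≤ continuation, so V_ud = 27.8380
Node dd (S = 53.44): continuation = e^(−0.07)·[0.4607·0.0000 + 0.5393·0.0000] = 0.0000; exercise value = 0.0000 ≤ continuation, so V_dd = 0.0000
Node u (S = 137.8): continuation = e^(−0.07)·[0.4607·120.4840 + 0.5393·27.8380] = 65.7547; exercise value = 52.7500 ≤ continuation, so V_u = 65.7547
Node d (S = 71.25): continuation = e^(−0.07)·[0.4607·27.8380 + 0.5393·0.0000] = 11.9586; exercise value = 0.0000 ≤ continuation, so V_d = 11.9586
Node 0 (S = 95): continuation = e^(−0.07)·[0.4607·65.7547 + 0.5393·11.9586] = 34.2597; exercise value = 10.0000 ≤ continuation, so V_0 = 34.2597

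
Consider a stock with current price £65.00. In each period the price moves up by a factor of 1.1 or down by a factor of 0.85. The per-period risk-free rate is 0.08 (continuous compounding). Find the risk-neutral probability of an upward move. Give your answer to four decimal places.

p = 0.9331

Risk-neutral probability p = (e^0.08 − 0.85)/(1.1 − 0.85) = 0.2333/0.2500 = 0.9331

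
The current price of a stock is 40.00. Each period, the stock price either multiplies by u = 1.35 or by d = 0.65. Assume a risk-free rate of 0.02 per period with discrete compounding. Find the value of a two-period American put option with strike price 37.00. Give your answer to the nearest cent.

5.54

Risk-neutral probability p = (1 + 0.02 − 0.65)/(1.35 − 0.65) = 0.3700/0.7000 = 0.5286
Terminal stock prices: S_uu = 72.9, S_ud = 35.1, S_dd = 16.9
Terminal payoffs (K − S): max(-35.9, 0) = 0, max(1.9, 0) = 1.9, max(20.1, 0) = 20.1
Node u (S = 54): continuation = 1/1.02·[0.5286·0.0000 + 0.4714·1.9000] = 0.8782; exercise value = 0.0000 ≤ continuation, so V_u = 0.8782
Node d (S = 26): continuation = 1/1.02·[0.5286·1.9000 + 0.4714·20.1000] = 10.2745; exercise value = 11.0000 > continuation, so V_d = 11.0000 (exercise)
Node 0 (S = 40): continuation = 1/1.02·[0.5286·0.8782 + 0.4714·11.0000] = 5.5391; exercise value = 0.0000 ≤ continuation, so V_0 = 5.5391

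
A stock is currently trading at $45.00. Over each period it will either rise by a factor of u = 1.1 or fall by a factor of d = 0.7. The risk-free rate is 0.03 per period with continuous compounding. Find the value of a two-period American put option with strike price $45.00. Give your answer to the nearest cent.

Risk-neutral probability p = (e^0.03 − 0.7)/(1.1 − 0.7) = 0.3305/0.4000 = 0.8261
Terminal stock prices: S_uu = 54.45, S_ud = 34.65, S_dd = 22.05
Terminal payoffs (K − S): max(-9.45, 0) = 0, max(10.35, 0) = 10.35, max(22.95, 0) = 22.95
Node u (S = 49.5): continuation = e^(−0.03)·[0.8261·0.0000 + 0.1739·10.3500] = 1.7463; exercise value = 0.0000 ≤ continuation, so V_u = 1.7463
Node d (S = 31.5): continuation = e^(−0.03)·[0.8261·10.3500 + 0.1739·22.9500] = 12.1700; exercise value = 13.5000 > continuation, so V_d = 13.5000 (exercise)
Node 0 (S = 45): continuation = e^(−0.03)·[0.8261·1.7463 + 0.1739·13.5000] = 3.6778; exercise value = 0.0000 ≤ continuation, so V_0 = 3.6778

$3.68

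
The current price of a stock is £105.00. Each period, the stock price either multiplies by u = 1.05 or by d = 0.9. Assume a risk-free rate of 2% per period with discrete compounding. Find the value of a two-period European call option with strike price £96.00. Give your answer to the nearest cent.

£13.15

Risk-neutral probability p = (1 + 0.02 − 0.9)/(1.05 − 0.9) = 0.1200/0.1500 = 0.8000
Terminal stock prices: S_uu = 115.8, S_ud = 99.23, S_dd = 85.05
Terminal payoffs (S − K): max(19.76, 0) = 19.76, max(3.225, 0) = 3.225, max(-10.95, 0) = 0
Node u (S = 110.2): V_u = 1/1.02·[0.8000·19.7625 + 0.2000·3.2250] = 16.1324
Node d (S = 94.5): V_d = 1/1.02·[0.8000·3.2250 + 0.2000·0.0000] = 2.5294
Node 0 (S = 105): V_0 = 1/1.02·[0.8000·16.1324 + 0.2000·2.5294] = 13.1488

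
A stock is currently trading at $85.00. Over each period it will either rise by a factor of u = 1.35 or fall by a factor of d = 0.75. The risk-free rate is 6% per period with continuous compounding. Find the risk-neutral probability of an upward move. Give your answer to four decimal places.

Risk-neutral probability p = (e^0.06 − 0.75)/(1.35 − 0.75) = 0.3118/0.6000 = 0.5197

p = 0.5197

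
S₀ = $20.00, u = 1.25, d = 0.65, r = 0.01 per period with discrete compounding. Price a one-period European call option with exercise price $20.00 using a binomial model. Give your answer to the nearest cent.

$2.97

Risk-neutral probability p = (1 + 0.01 − 0.65)/(1.25 − 0.65) = 0.3600/0.6000 = 0.6000
Terminal stock prices: S_u = 25, S_d = 13
Terminal payoffs (S − K): max(5, 0) = 5, max(-7, 0) = 0
Node 0 (S = 20): V_0 = 1/1.01·[0.6000·5.0000 + 0.4000·0.0000] = 2.9703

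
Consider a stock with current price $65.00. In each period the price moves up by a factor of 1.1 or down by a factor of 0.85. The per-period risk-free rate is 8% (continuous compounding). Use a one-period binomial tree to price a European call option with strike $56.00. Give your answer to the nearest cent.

$13.35

Risk-neutral probability p = (e^0.08 − 0.85)/(1.1 − 0.85) = 0.2333/0.2500 = 0.9331
Terminal stock prices: S_u = 71.5, S_d = 55.25
Terminal payoffs (S − K): max(15.5, 0) = 15.5, max(-0.75, 0) = 0
Node 0 (S = 65): V_0 = e^(−0.08)·[0.9331·15.5000 + 0.0669·0.0000] = 13.3518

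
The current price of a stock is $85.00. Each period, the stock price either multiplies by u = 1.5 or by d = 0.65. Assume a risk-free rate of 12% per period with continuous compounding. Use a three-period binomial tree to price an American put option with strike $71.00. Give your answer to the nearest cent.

$7.88

Risk-neutral probability p = (e^0.12 − 0.65)/(1.5 − 0.65) = 0.4775/0.8500 = 0.5618
Terminal stock prices: S_uuu = 286.9, S_uud = 124.3, S_udd = 53.87, S_ddd = 23.34
Terminal payoffs (K − S): max(-215.9, 0) = 0, max(-53.31, 0) = 0, max(17.13, 0) = 17.13, max(47.66, 0) = 47.66
Node uu (S = 191.2): continuation = e^(−0.12)·[0.5618·0.0000 + 0.4382·0.0000] = 0.0000; exercise value = 0.0000 ≤ continuation, so V_uu = 0.0000
Node ud (S = 82.88): continuation = e^(−0.12)·[0.5618·0.0000 + 0.4382·17.1312] = 6.6586; exercise value = 0.0000 ≤ continuation, so V_ud = 6.6586
Node dd (S = 35.91): continuation = e^(−0.12)·[0.5618·17.1312 + 0.4382·47.6569] = 27.0589; exercise value = 35.0875 > continuation, so V_dd = 35.0875 (exercise)
Node u (S = 127.5): continuation = e^(−0.12)·[0.5618·0.0000 + 0.4382·6.6586] = 2.5881; exercise value = 0.0000 ≤ continuation, so V_u = 2.5881
Node d (S = 55.25): continuation = e^(−0.12)·[0.5618·6.6586 + 0.4382·35.0875] = 16.9555; exercise value = 15.7500 ≤ continuation, so V_d = 16.9555
Node 0 (S = 85): continuation = e^(−0.12)·[0.5618·2.5881 + 0.4382·16.9555] = 7.8798; exercise value = 0.0000 ≤ continuation, so V_0 = 7.8798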